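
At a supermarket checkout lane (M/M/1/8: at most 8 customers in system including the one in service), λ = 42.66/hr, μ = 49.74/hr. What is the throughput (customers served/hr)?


ρ = 0.8577; P_K = (1−ρ)ρ^8/(1−ρ^9) = 0.055644
λ_eff = λ(1 − P_K) = 42.66·(1 − 0.055644) = 42.66·0.944356 = 40.2862 /hr

Final: 40.2862 /hr


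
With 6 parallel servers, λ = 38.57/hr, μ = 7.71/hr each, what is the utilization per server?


ρ = λ/(cμ) = 38.57/(6·7.71) = 38.57/46.26 = 0.8338

Final: 0.8338


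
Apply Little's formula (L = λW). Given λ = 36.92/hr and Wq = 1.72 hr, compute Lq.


Lq = λWq = 36.92·1.72 = 63.5024

Final: 63.5024


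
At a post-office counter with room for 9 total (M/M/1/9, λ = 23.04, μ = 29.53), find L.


ρ = 23.04/29.53 = 0.7802
L = ρ[1 − (K+1)ρ^K + Kρ^(K+1)] / [(1−ρ)(1−ρ^(K+1))]
Numerator: 0.7802·(1 − 10·0.107145 + 9·0.083597) = 0.531273
Denominator: (0.2198)·(0.916403) = 0.201404
L = 0.531273/0.201404 = 2.6378

Final: 2.6378


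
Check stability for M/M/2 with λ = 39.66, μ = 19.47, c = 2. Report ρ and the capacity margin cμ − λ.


Total capacity cμ = 2·19.47 = 38.94/hr
ρ = λ/(cμ) = 39.66/38.94 = 1.0185
Stable ⇔ ρ < 1: NO
Spare capacity = cμ − λ = 38.94 − 39.66 = -0.72/hr

Final: ρ = 1.0185; unstable; margin = -0.72/hr


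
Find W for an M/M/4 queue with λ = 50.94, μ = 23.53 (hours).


a = 2.1649; ρ = 0.5412; P₀ = 0.108763
Lq = P₀·a^c·ρ/(c!(1−ρ)²) = 0.25597
Wq = Lq/λ = 0.25597/50.94 = 0.005025 hr
W = Wq + 1/μ = 0.005025 + 0.04250 = 0.04752 hr

Final: 0.04752 hr


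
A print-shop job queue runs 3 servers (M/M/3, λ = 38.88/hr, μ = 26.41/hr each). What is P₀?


a = λ/μ = 38.88/26.41 = 1.4722; ρ = a/c = 0.4907
Σ_{k=0}^{2} a^k/k! (terms k=0..2) = 1.00000 + 1.47217 + 1.08364 = 3.55581
Tail: a^3/(3!(1−ρ)) = 3.19061/(6·0.5093) = 1.04416
P₀ = 1/(3.55581 + 1.04416) = 1/4.59997 = 0.217393

Final: 0.217393


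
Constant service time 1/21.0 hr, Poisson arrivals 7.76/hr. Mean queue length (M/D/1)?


ρ = 7.76/21.0 = 0.3695
M/D/1: Lq = ρ²/(2(1−ρ)) = 0.1365/(2·0.6305) = 0.10829

Final: 0.10829


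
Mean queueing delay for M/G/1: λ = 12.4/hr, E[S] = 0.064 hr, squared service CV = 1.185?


ρ = λ·E[S] = 12.4·0.064 = 0.7936
E[S²] = E[S]²(1+C_s²) = 0.064²·(1+1.185) = 0.008950
Wq = λ·E[S²]/(2(1−ρ)) = 12.4·0.008950/(2·0.2064) = 0.26884 hr

Final: 0.26884 hr


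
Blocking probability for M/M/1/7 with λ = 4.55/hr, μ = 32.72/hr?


ρ = λ/μ = 4.55/32.72 = 0.1391
P_K = (1−ρ)ρ^K/(1−ρ^(K+1)) = (0.8609·0.000001006)/(1 − 0.0000001398)
= 0.0000008657/1.000000 = 0.0000008657

Final: 0.0000008657


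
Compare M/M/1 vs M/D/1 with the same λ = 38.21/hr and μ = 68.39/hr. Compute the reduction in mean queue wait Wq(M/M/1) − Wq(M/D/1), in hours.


ρ = 38.21/68.39 = 0.5587
Wq(M/M/1) = ρ/(μ−λ) = 0.5587/30.18 = 0.01851 hr
Wq(M/D/1) = ρ/(2(μ−λ)) = 0.009256 hr
Savings = 0.01851 − 0.009256 = 0.009256 hr

Final: 0.009256 hr


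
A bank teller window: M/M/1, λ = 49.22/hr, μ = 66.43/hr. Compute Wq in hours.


ρ = 49.22/66.43 = 0.7409
Wq = ρ/(μ−λ) = 0.7409/(66.43 − 49.22) = 0.7409/17.21 = 0.04305 hr

Final: 0.04305 hr


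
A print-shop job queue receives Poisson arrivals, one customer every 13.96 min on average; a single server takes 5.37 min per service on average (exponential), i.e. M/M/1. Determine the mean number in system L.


λ = 60/13.96 = 4.2980 /hr
μ = 60/5.37 = 11.1732 /hr
ρ = λ/μ = 4.2980/11.1732 = 0.3847
L = ρ/(1−ρ) = 0.3847/0.6153 = 0.6251

Final: 0.6251


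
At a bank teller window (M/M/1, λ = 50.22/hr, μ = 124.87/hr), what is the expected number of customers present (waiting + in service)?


ρ = λ/μ = 50.22/124.87 = 0.4022
L = ρ/(1−ρ) = 0.4022/(1 − 0.4022) = 0.4022/0.5978 = 0.6727

Final: 0.6727


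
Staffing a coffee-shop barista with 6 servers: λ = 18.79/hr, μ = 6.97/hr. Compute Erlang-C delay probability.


a = λ/μ = 2.6958; ρ = a/6 = 0.4493
P₀ = 0.066888 (from M/M/c formula)
C(c,a) = [a^c/(c!(1−ρ))]·P₀ = [383.85218/(720·0.5507)]·0.066888
= 0.96810·0.066888 = 0.064755

Final: 0.064755


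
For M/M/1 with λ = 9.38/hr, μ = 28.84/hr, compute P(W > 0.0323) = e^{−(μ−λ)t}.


W ~ Exponential(μ−λ) for M/M/1.
μ − λ = 28.84 − 9.38 = 19.4600
P(W > t) = e^{−(μ−λ)t} = e^{−0.6286} = 0.533360

Final: 0.533360


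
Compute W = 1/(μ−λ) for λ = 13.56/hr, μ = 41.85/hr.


W = 1/(μ−λ) = 1/(41.85 − 13.56) = 1/28.29 = 0.03535 hr

Final: 0.03535 hr


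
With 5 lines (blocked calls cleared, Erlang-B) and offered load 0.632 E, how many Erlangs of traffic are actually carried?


B(5,0.632) = 0.0004466 (Erlang-B)
Carried load = a(1 − B) = 0.632·(1 − 0.0004466) = 0.632·0.999553 = 0.6317 E

Final: 0.6317 Erlangs


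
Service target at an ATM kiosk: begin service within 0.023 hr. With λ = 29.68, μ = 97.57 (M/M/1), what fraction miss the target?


ρ = 29.68/97.57 = 0.3042
P(Wq > t) = ρ·e^{−(μ−λ)t} = 0.3042·e^{−1.5615}
= 0.3042·0.209827 = 0.063828

Final: 0.063828


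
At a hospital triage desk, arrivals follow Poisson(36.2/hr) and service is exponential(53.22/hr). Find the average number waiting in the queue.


ρ = 36.2/53.22 = 0.6802
Lq = ρ²/(1−ρ) = 0.4627/0.3198 = 1.4467

Final: 1.4467


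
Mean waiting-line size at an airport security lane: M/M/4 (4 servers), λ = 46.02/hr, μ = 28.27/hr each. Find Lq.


a = λ/μ = 1.6279; ρ = a/4 = 0.4070
P₀ = 0.193602
Lq = P₀·a^c·ρ / (c!·(1−ρ)²) = 0.193602·7.02236·0.4070/(24·0.35169)
= 0.06555

Final: 0.06555


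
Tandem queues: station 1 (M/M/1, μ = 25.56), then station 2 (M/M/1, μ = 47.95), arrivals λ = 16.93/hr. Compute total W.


Each node sees arrival rate λ = 16.93/hr (tandem ⇒ throughput preserved).
W₁ = 1/(μ₁−λ) = 1/(25.56−16.93) = 0.11587 hr
W₂ = 1/(μ₂−λ) = 1/(47.95−16.93) = 0.03224 hr
W_total = W₁ + W₂ = 0.11587 + 0.03224 = 0.14811 hr

Final: 0.14811 hr


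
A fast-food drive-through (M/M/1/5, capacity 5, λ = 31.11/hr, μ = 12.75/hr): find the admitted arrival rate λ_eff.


ρ = 2.4400; P_K = (1−ρ)ρ^5/(1−ρ^6) = 0.592974
λ_eff = λ(1 − P_K) = 31.11·(1 − 0.592974) = 31.11·0.407026 = 12.6626 /hr

Final: 12.6626 /hr


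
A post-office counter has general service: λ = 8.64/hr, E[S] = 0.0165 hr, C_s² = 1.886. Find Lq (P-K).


ρ = λ·E[S] = 8.64·0.0165 = 0.1426
Lq = ρ²(1+C_s²)/(2(1−ρ)) = 0.02032·(1+1.886)/(2·0.8574)
= 0.02032·2.8860/1.7149 = 0.03420

Final: 0.03420


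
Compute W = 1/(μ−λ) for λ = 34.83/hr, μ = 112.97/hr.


W = 1/(μ−λ) = 1/(112.97 − 34.83) = 1/78.14 = 0.01280 hr

Final: 0.01280 hr


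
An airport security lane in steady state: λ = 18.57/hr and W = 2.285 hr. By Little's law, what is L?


L = λW = 18.57·2.285 = 42.4325

Final: 42.4325


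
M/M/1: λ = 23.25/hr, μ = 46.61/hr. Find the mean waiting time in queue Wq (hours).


ρ = 23.25/46.61 = 0.4988
Wq = ρ/(μ−λ) = 0.4988/(46.61 − 23.25) = 0.4988/23.36 = 0.02135 hr

Final: 0.02135 hr


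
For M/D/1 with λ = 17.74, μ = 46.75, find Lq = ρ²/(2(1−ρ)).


ρ = 17.74/46.75 = 0.3795
M/D/1: Lq = ρ²/(2(1−ρ)) = 0.1440/(2·0.6205) = 0.11602

Final: 0.11602


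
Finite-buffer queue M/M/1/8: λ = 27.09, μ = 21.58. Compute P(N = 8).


ρ = λ/μ = 27.09/21.58 = 1.2553
P_K = (1−ρ)ρ^K/(1−ρ^(K+1)) = (-0.2553·6.166809)/(1 − 7.741375)
= -1.574565/-6.741375 = 0.233567

Final: 0.233567


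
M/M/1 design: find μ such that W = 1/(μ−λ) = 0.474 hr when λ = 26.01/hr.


W = 1/(μ−λ) ⇒ μ − λ = 1/W = 1/0.474 = 2.1097
μ = λ + 1/W = 26.01 + 2.1097 = 28.1197 per hr

Final: 28.1197 /hr


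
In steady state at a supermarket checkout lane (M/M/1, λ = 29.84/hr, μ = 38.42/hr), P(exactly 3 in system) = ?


ρ = 29.84/38.42 = 0.7767
P_n = (1−ρ)·ρ^n = (1 − 0.7767)·0.7767^3 = 0.2233·0.468516 = 0.104630

Final: 0.104630


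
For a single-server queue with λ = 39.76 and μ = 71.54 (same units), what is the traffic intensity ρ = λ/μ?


ρ = λ/μ = 39.76/71.54 = 0.5558

Final: 0.5558


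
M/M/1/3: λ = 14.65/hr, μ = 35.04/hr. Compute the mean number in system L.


ρ = 14.65/35.04 = 0.4181
L = ρ[1 − (K+1)ρ^K + Kρ^(K+1)] / [(1−ρ)(1−ρ^(K+1))]
Numerator: 0.4181·(1 − 4·0.073084 + 3·0.030556) = 0.334196
Denominator: (0.5819)·(0.969444) = 0.564126
L = 0.334196/0.564126 = 0.5924

Final: 0.5924


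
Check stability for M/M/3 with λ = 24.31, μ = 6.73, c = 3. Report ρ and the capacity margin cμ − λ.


Total capacity cμ = 3·6.73 = 20.19/hr
ρ = λ/(cμ) = 24.31/20.19 = 1.2041
Stable ⇔ ρ < 1: NO
Spare capacity = cμ − λ = 20.19 − 24.31 = -4.12/hr

Final: ρ = 1.2041; unstable; margin = -4.12/hr


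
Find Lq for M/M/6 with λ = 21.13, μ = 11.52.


a = λ/μ = 1.8342; ρ = a/6 = 0.3057
P₀ = 0.159602
Lq = P₀·a^c·ρ / (c!·(1−ρ)²) = 0.159602·38.07870·0.3057/(720·0.48205)
= 0.005353

Final: 0.005353


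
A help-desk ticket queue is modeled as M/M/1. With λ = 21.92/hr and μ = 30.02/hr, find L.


ρ = λ/μ = 21.92/30.02 = 0.7302
L = ρ/(1−ρ) = 0.7302/(1 − 0.7302) = 0.7302/0.2698 = 2.7062

Final: 2.7062


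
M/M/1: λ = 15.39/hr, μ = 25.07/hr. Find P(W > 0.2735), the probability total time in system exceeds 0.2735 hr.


W ~ Exponential(μ−λ) for M/M/1.
μ − λ = 25.07 − 15.39 = 9.6800
P(W > t) = e^{−(μ−λ)t} = e^{−2.6475} = 0.070829

Final: 0.070829


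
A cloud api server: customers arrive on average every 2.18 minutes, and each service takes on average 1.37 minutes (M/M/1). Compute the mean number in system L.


λ = 60/2.18 = 27.5229 /hr
μ = 60/1.37 = 43.7956 /hr
ρ = λ/μ = 27.5229/43.7956 = 0.6284
L = ρ/(1−ρ) = 0.6284/0.3716 = 1.6914

Final: 1.6914


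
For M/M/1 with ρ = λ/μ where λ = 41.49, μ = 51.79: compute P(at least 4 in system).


ρ = 41.49/51.79 = 0.8011
P(N ≥ n) = ρ^n = 0.8011^4 = 0.411898

Final: 0.411898


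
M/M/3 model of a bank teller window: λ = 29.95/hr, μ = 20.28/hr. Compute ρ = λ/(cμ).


ρ = λ/(cμ) = 29.95/(3·20.28) = 29.95/60.84 = 0.4923

Final: 0.4923


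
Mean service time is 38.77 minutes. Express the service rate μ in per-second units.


μ = 1/(service time) in consistent units.
1 second = 0.0166667 min, so μ = 0.0166667/38.77 = 0.0004299 per second

Final: 0.0004299 /sec


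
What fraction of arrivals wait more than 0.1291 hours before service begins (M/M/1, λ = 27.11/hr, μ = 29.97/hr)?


ρ = 27.11/29.97 = 0.9046
P(Wq > t) = ρ·e^{−(μ−λ)t} = 0.9046·e^{−0.3692}
= 0.9046·0.691269 = 0.625302

Final: 0.625302


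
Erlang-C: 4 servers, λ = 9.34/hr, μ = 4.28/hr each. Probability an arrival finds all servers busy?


a = λ/μ = 2.1822; ρ = a/4 = 0.5456
P₀ = 0.106670 (from M/M/c formula)
C(c,a) = [a^c/(c!(1−ρ))]·P₀ = [22.67840/(24·0.4544)]·0.106670
= 2.07934·0.106670 = 0.221803

Final: 0.221803


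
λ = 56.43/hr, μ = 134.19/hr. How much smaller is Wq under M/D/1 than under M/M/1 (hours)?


ρ = 56.43/134.19 = 0.4205
Wq(M/M/1) = ρ/(μ−λ) = 0.4205/77.76 = 0.005408 hr
Wq(M/D/1) = ρ/(2(μ−λ)) = 0.002704 hr
Savings = 0.005408 − 0.002704 = 0.002704 hr

Final: 0.002704 hr


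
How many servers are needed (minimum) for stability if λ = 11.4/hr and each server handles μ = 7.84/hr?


Stability requires cμ > λ ⇔ c > λ/μ.
λ/μ = 11.4/7.84 = 1.4541
Minimum integer c = ⌊1.4541⌋ + 1 = 2
Check: 2·7.84 = 15.68 > 11.4, while 1·7.84 = 7.84 ≤ 11.4

Final: 2 servers


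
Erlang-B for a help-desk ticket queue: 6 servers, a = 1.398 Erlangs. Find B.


B(c,a) = (a^c/c!) / Σ_{k=0}^{c} a^k/k!
a^6/6! = 0.010368
Σ terms (k=0..6): 1.00000 + 1.39800 + 0.97720 + 0.45538 + 0.15915 + 0.04450 + 0.01037 = 4.044600
B = 0.010368/4.044600 = 0.002564

Final: 0.002564


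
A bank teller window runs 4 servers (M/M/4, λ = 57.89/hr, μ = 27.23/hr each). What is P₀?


a = λ/μ = 57.89/27.23 = 2.1260; ρ = a/c = 0.5315
Σ_{k=0}^{3} a^k/k! (terms k=0..3) = 1.00000 + 2.12596 + 2.25986 + 1.60146 = 6.98729
Tail: a^4/(4!(1−ρ)) = 20.42790/(24·0.4685) = 1.81675
P₀ = 1/(6.98729 + 1.81675) = 1/8.80403 = 0.113584

Final: 0.113584


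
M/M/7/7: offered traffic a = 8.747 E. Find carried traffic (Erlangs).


B(7,8.747) = 0.348643 (Erlang-B)
Carried load = a(1 − B) = 8.747·(1 − 0.348643) = 8.747·0.651357 = 5.6974 E

Final: 5.6974 Erlangs


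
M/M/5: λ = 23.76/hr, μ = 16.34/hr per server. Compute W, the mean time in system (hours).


a = 1.4541; ρ = 0.2908; P₀ = 0.233296
Lq = P₀·a^c·ρ/(c!(1−ρ)²) = 0.007308
Wq = Lq/λ = 0.007308/23.76 = 0.0003076 hr
W = Wq + 1/μ = 0.0003076 + 0.06120 = 0.06151 hr

Final: 0.06151 hr


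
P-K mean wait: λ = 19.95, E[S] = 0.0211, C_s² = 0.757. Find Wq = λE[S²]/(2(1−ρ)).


ρ = λ·E[S] = 19.95·0.0211 = 0.4209
E[S²] = E[S]²(1+C_s²) = 0.0211²·(1+0.757) = 0.0007822
Wq = λ·E[S²]/(2(1−ρ)) = 19.95·0.0007822/(2·0.5791) = 0.01348 hr

Final: 0.01348 hr


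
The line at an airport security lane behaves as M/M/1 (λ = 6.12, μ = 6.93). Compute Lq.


ρ = 6.12/6.93 = 0.8831
Lq = ρ²/(1−ρ) = 0.7799/0.1169 = 6.6724

Final: 6.6724


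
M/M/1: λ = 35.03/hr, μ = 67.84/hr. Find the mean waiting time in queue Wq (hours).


ρ = 35.03/67.84 = 0.5164
Wq = ρ/(μ−λ) = 0.5164/(67.84 − 35.03) = 0.5164/32.81 = 0.01574 hr

Final: 0.01574 hr


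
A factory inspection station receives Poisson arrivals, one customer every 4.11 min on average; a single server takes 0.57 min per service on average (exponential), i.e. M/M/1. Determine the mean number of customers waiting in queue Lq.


λ = 60/4.11 = 14.5985 /hr
μ = 60/0.57 = 105.2632 /hr
ρ = λ/μ = 14.5985/105.2632 = 0.1387
Lq = ρ²/(1−ρ) = 0.01923/0.8613 = 0.02233

Final: 0.02233


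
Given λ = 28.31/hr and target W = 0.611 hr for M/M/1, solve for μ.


W = 1/(μ−λ) ⇒ μ − λ = 1/W = 1/0.611 = 1.6367
μ = λ + 1/W = 28.31 + 1.6367 = 29.9467 per hr

Final: 29.9467 /hr


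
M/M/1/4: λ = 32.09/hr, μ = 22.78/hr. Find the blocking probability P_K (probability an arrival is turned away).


ρ = λ/μ = 32.09/22.78 = 1.4087
P_K = (1−ρ)ρ^K/(1−ρ^(K+1)) = (-0.4087·3.937894)/(1 − 5.547279)
= -1.609385/-4.547279 = 0.353923

Final: 0.353923


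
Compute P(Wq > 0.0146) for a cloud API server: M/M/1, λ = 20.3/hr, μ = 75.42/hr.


ρ = 20.3/75.42 = 0.2692
P(Wq > t) = ρ·e^{−(μ−λ)t} = 0.2692·e^{−0.8048}
= 0.2692·0.447199 = 0.120368

Final: 0.120368


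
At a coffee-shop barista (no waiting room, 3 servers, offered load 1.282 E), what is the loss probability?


B(c,a) = (a^c/c!) / Σ_{k=0}^{c} a^k/k!
a^3/3! = 0.351166
Σ terms (k=0..3): 1.00000 + 1.28200 + 0.82176 + 0.35117 = 3.454928
B = 0.351166/3.454928 = 0.101642

Final: 0.101642


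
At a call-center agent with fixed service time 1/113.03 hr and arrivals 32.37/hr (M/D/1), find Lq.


ρ = 32.37/113.03 = 0.2864
M/D/1: Lq = ρ²/(2(1−ρ)) = 0.08202/(2·0.7136) = 0.05747

Final: 0.05747


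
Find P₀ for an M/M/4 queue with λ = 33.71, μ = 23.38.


a = λ/μ = 33.71/23.38 = 1.4418; ρ = a/c = 0.3605
Σ_{k=0}^{3} a^k/k! (terms k=0..3) = 1.00000 + 1.44183 + 1.03944 + 0.49956 = 3.98083
Tail: a^4/(4!(1−ρ)) = 4.32172/(24·0.6395) = 0.28156
P₀ = 1/(3.98083 + 0.28156) = 1/4.26240 = 0.234610

Final: 0.234610


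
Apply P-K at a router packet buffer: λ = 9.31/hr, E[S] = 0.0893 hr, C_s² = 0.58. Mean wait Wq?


ρ = λ·E[S] = 9.31·0.0893 = 0.8314
E[S²] = E[S]²(1+C_s²) = 0.0893²·(1+0.58) = 0.012600
Wq = λ·E[S²]/(2(1−ρ)) = 9.31·0.012600/(2·0.1686) = 0.34784 hr

Final: 0.34784 hr


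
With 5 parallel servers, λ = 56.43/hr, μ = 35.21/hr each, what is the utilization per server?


ρ = λ/(cμ) = 56.43/(5·35.21) = 56.43/176.05 = 0.3205

Final: 0.3205


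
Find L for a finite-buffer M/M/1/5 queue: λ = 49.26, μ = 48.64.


ρ = 49.26/48.64 = 1.0127
L = ρ[1 − (K+1)ρ^K + Kρ^(K+1)] / [(1−ρ)(1−ρ^(K+1))]
Numerator: 1.0127·(1 − 6·1.065379 + 5·1.078959) = 0.002553
Denominator: (-0.01275)·(-0.078959) = 0.001006
L = 0.002553/0.001006 = 2.5369

Final: 2.5369


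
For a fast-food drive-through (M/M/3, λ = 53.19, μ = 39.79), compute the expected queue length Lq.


a = λ/μ = 1.3368; ρ = a/3 = 0.4456
P₀ = 0.253271
Lq = P₀·a^c·ρ / (c!·(1−ρ)²) = 0.253271·2.38874·0.4456/(6·0.30737)
= 0.14618

Final: 0.14618


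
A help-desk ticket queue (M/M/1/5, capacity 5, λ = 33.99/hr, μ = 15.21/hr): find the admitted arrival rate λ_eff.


ρ = 2.2347; P_K = (1−ρ)ρ^5/(1−ρ^6) = 0.556988
λ_eff = λ(1 − P_K) = 33.99·(1 − 0.556988) = 33.99·0.443012 = 15.0580 /hr

Final: 15.0580 /hr


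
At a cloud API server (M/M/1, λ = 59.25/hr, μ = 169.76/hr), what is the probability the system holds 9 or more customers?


ρ = 59.25/169.76 = 0.3490
P(N ≥ n) = ρ^n = 0.3490^9 = 0.00007686

Final: 0.00007686


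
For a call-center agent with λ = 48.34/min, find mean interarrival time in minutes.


Mean interarrival time = 1/λ = 1/48.34 minute = 0.02069 minute
In minutes: 0.02069 × 1 = 0.02069 min

Final: 0.02069 min


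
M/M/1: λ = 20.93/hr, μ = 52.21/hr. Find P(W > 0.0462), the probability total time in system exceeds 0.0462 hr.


W ~ Exponential(μ−λ) for M/M/1.
μ − λ = 52.21 − 20.93 = 31.2800
P(W > t) = e^{−(μ−λ)t} = e^{−1.4451} = 0.235714

Final: 0.235714


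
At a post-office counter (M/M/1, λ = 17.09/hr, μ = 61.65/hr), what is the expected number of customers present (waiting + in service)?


ρ = λ/μ = 17.09/61.65 = 0.2772
L = ρ/(1−ρ) = 0.2772/(1 − 0.2772) = 0.2772/0.7228 = 0.3835

Final: 0.3835


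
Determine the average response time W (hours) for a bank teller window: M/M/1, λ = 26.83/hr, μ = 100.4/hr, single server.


W = 1/(μ−λ) = 1/(100.4 − 26.83) = 1/73.57 = 0.01359 hr

Final: 0.01359 hr


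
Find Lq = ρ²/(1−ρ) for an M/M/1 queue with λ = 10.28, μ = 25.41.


ρ = 10.28/25.41 = 0.4046
Lq = ρ²/(1−ρ) = 0.1637/0.5954 = 0.2749

Final: 0.2749


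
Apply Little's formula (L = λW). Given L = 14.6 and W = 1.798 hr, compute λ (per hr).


λ = L/W = 14.6/1.798 = 8.1201 /hr

Final: 8.1201 /hr


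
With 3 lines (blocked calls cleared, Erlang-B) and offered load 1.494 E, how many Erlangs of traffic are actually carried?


B(3,1.494) = 0.133414 (Erlang-B)
Carried load = a(1 − B) = 1.494·(1 − 0.133414) = 1.494·0.866586 = 1.2947 E

Final: 1.2947 Erlangs


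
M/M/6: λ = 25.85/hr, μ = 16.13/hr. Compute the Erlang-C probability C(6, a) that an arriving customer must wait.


a = λ/μ = 1.6026; ρ = a/6 = 0.2671
P₀ = 0.201295 (from M/M/c formula)
C(c,a) = [a^c/(c!(1−ρ))]·P₀ = [16.94170/(720·0.7329)]·0.201295
= 0.03211·0.201295 = 0.006463

Final: 0.006463


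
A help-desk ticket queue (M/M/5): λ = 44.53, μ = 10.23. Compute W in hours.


a = 4.3529; ρ = 0.8706; P₀ = 0.006937
Lq = P₀·a^c·ρ/(c!(1−ρ)²) = 4.69528
Wq = Lq/λ = 4.69528/44.53 = 0.10544 hr
W = Wq + 1/μ = 0.10544 + 0.09775 = 0.20319 hr

Final: 0.20319 hr


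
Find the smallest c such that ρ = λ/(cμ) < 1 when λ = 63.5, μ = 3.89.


Stability requires cμ > λ ⇔ c > λ/μ.
λ/μ = 63.5/3.89 = 16.3239
Minimum integer c = ⌊16.3239⌋ + 1 = 17
Check: 17·3.89 = 66.13 > 63.5, while 16·3.89 = 62.24 ≤ 63.5

Final: 17 servers


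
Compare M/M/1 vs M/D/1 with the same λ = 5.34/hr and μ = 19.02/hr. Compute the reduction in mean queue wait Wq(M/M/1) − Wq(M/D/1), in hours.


ρ = 5.34/19.02 = 0.2808
Wq(M/M/1) = ρ/(μ−λ) = 0.2808/13.68 = 0.02052 hr
Wq(M/D/1) = ρ/(2(μ−λ)) = 0.01026 hr
Savings = 0.02052 − 0.01026 = 0.01026 hr

Final: 0.01026 hr


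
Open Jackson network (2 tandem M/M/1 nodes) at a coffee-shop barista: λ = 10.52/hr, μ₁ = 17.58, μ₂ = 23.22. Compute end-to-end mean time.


Each node sees arrival rate λ = 10.52/hr (tandem ⇒ throughput preserved).
W₁ = 1/(μ₁−λ) = 1/(17.58−10.52) = 0.14164 hr
W₂ = 1/(μ₂−λ) = 1/(23.22−10.52) = 0.07874 hr
W_total = W₁ + W₂ = 0.14164 + 0.07874 = 0.22038 hr

Final: 0.22038 hr


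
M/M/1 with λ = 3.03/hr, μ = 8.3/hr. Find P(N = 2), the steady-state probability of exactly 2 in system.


ρ = 3.03/8.3 = 0.3651
P_n = (1−ρ)·ρ^n = (1 − 0.3651)·0.3651^2 = 0.6349·0.133269 = 0.084618

Final: 0.084618


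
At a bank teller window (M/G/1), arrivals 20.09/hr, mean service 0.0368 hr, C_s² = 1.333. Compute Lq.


ρ = λ·E[S] = 20.09·0.0368 = 0.7393
Lq = ρ²(1+C_s²)/(2(1−ρ)) = 0.5466·(1+1.333)/(2·0.2607)
= 0.5466·2.3330/0.5214 = 2.44579

Final: 2.44579


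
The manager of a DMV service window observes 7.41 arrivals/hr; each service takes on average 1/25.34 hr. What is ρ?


ρ = λ/μ = 7.41/25.34 = 0.2924

Final: 0.2924


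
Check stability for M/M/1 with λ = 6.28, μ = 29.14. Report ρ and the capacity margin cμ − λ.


Total capacity cμ = 1·29.14 = 29.14/hr
ρ = λ/(cμ) = 6.28/29.14 = 0.2155
Stable ⇔ ρ < 1: YES
Spare capacity = cμ − λ = 29.14 − 6.28 = 22.86/hr

Final: ρ = 0.2155; stable; margin = 22.86/hr


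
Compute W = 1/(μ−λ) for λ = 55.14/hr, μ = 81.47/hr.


W = 1/(μ−λ) = 1/(81.47 − 55.14) = 1/26.33 = 0.03798 hr

Final: 0.03798 hr


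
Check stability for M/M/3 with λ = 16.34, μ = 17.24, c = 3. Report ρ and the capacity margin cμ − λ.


Total capacity cμ = 3·17.24 = 51.72/hr
ρ = λ/(cμ) = 16.34/51.72 = 0.3159
Stable ⇔ ρ < 1: YES
Spare capacity = cμ − λ = 51.72 − 16.34 = 35.38/hr

Final: ρ = 0.3159; stable; margin = 35.38/hr


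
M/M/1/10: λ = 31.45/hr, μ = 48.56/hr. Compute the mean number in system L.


ρ = 31.45/48.56 = 0.6477
L = ρ[1 − (K+1)ρ^K + Kρ^(K+1)] / [(1−ρ)(1−ρ^(K+1))]
Numerator: 0.6477·(1 − 11·0.012984 + 10·0.008409) = 0.609613
Denominator: (0.3523)·(0.991591) = 0.349385
L = 0.609613/0.349385 = 1.7448

Final: 1.7448


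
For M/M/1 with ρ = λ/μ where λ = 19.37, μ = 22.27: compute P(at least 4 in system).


ρ = 19.37/22.27 = 0.8698
P(N ≥ n) = ρ^n = 0.8698^4 = 0.572318

Final: 0.572318


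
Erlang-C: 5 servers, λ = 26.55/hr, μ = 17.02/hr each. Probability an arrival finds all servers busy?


a = λ/μ = 1.5599; ρ = a/5 = 0.3120
P₀ = 0.209737 (from M/M/c formula)
C(c,a) = [a^c/(c!(1−ρ))]·P₀ = [9.23687/(120·0.6880)]·0.209737
= 0.11188·0.209737 = 0.023465

Final: 0.023465


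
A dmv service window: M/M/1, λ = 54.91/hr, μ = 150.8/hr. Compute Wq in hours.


ρ = 54.91/150.8 = 0.3641
Wq = ρ/(μ−λ) = 0.3641/(150.8 − 54.91) = 0.3641/95.89 = 0.003797 hr

Final: 0.003797 hr


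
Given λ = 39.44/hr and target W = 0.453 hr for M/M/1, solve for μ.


W = 1/(μ−λ) ⇒ μ − λ = 1/W = 1/0.453 = 2.2075
μ = λ + 1/W = 39.44 + 2.2075 = 41.6475 per hr

Final: 41.6475 /hr


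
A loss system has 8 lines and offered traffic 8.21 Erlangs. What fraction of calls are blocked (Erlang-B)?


B(c,a) = (a^c/c!) / Σ_{k=0}^{c} a^k/k!
a^8/8! = 511.946683
Σ terms (k=0..8): 1.00000 + 8.21000 + 33.70205 + 92.23128 + 189.30470 + 310.83831 + 425.33042 + 498.85182 + 511.94668 = 2071.415260
B = 511.946683/2071.415260 = 0.247148

Final: 0.247148


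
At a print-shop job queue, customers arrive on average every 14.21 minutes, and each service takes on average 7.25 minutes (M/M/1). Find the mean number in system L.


λ = 60/14.21 = 4.2224 /hr
μ = 60/7.25 = 8.2759 /hr
ρ = λ/μ = 4.2224/8.2759 = 0.5102
L = ρ/(1−ρ) = 0.5102/0.4898 = 1.0417

Final: 1.0417


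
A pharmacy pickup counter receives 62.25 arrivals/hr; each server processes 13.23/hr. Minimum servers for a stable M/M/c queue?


Stability requires cμ > λ ⇔ c > λ/μ.
λ/μ = 62.25/13.23 = 4.7052
Minimum integer c = ⌊4.7052⌋ + 1 = 5
Check: 5·13.23 = 66.15 > 62.25, while 4·13.23 = 52.92 ≤ 62.25

Final: 5 servers


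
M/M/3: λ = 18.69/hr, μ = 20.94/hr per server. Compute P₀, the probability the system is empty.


a = λ/μ = 18.69/20.94 = 0.8926; ρ = a/c = 0.2975
Σ_{k=0}^{2} a^k/k! (terms k=0..2) = 1.00000 + 0.89255 + 0.39832 = 2.29087
Tail: a^3/(3!(1−ρ)) = 0.71105/(6·0.7025) = 0.16870
P₀ = 1/(2.29087 + 0.16870) = 1/2.45957 = 0.406575

Final: 0.406575


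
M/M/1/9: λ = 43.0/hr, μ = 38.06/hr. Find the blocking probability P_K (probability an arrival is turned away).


ρ = λ/μ = 43.0/38.06 = 1.1298
P_K = (1−ρ)ρ^K/(1−ρ^(K+1)) = (-0.1298·2.999142)/(1 − 3.388416)
= -0.389274/-2.388416 = 0.162984

Final: 0.162984


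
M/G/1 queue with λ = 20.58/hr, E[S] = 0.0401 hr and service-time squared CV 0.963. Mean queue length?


ρ = λ·E[S] = 20.58·0.0401 = 0.8253
Lq = ρ²(1+C_s²)/(2(1−ρ)) = 0.6811·(1+0.963)/(2·0.1747)
= 0.6811·1.9630/0.3495 = 3.82536

Final: 3.82536


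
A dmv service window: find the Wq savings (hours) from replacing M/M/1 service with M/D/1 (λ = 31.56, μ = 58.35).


ρ = 31.56/58.35 = 0.5409
Wq(M/M/1) = ρ/(μ−λ) = 0.5409/26.79 = 0.02019 hr
Wq(M/D/1) = ρ/(2(μ−λ)) = 0.01009 hr
Savings = 0.02019 − 0.01009 = 0.01009 hr

Final: 0.01009 hr


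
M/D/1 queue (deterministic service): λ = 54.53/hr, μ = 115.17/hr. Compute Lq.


ρ = 54.53/115.17 = 0.4735
M/D/1: Lq = ρ²/(2(1−ρ)) = 0.2242/(2·0.5265) = 0.21288

Final: 0.21288


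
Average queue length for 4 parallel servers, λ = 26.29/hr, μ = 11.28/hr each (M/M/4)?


a = λ/μ = 2.3307; ρ = a/4 = 0.5827
P₀ = 0.090068
Lq = P₀·a^c·ρ / (c!·(1−ρ)²) = 0.090068·29.50706·0.5827/(24·0.17417)
= 0.37046

Final: 0.37046


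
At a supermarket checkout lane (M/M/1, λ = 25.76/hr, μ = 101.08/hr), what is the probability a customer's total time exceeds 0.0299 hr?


W ~ Exponential(μ−λ) for M/M/1.
μ − λ = 101.08 − 25.76 = 75.3200
P(W > t) = e^{−(μ−λ)t} = e^{−2.2521} = 0.105181

Final: 0.105181


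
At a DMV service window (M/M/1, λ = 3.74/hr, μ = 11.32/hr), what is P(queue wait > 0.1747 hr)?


ρ = 3.74/11.32 = 0.3304
P(Wq > t) = ρ·e^{−(μ−λ)t} = 0.3304·e^{−1.3242}
= 0.3304·0.266009 = 0.087886

Final: 0.087886


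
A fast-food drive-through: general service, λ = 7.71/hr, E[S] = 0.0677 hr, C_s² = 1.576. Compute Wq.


ρ = λ·E[S] = 7.71·0.0677 = 0.5220
E[S²] = E[S]²(1+C_s²) = 0.0677²·(1+1.576) = 0.011807
Wq = λ·E[S²]/(2(1−ρ)) = 7.71·0.011807/(2·0.4780) = 0.09521 hr

Final: 0.09521 hr


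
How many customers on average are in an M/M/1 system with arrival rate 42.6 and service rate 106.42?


ρ = λ/μ = 42.6/106.42 = 0.4003
L = ρ/(1−ρ) = 0.4003/(1 − 0.4003) = 0.4003/0.5997 = 0.6675

Final: 0.6675


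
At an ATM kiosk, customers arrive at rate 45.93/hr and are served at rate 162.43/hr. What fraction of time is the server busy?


ρ = λ/μ = 45.93/162.43 = 0.2828

Final: 0.2828


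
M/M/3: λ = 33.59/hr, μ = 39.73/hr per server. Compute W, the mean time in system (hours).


a = 0.8455; ρ = 0.2818; P₀ = 0.426785
Lq = P₀·a^c·ρ/(c!(1−ρ)²) = 0.02349
Wq = Lq/λ = 0.02349/33.59 = 0.0006992 hr
W = Wq + 1/μ = 0.0006992 + 0.02517 = 0.02587 hr

Final: 0.02587 hr


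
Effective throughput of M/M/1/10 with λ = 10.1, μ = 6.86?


ρ = 1.4723; P_K = (1−ρ)ρ^10/(1−ρ^11) = 0.325410
λ_eff = λ(1 − P_K) = 10.1·(1 − 0.325410) = 10.1·0.674590 = 6.8134 /hr

Final: 6.8134 /hr


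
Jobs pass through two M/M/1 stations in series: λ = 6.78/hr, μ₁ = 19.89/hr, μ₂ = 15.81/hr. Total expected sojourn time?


Each node sees arrival rate λ = 6.78/hr (tandem ⇒ throughput preserved).
W₁ = 1/(μ₁−λ) = 1/(19.89−6.78) = 0.07628 hr
W₂ = 1/(μ₂−λ) = 1/(15.81−6.78) = 0.11074 hr
W_total = W₁ + W₂ = 0.07628 + 0.11074 = 0.18702 hr

Final: 0.18702 hr


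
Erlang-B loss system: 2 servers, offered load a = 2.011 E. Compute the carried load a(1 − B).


B(2,2.011) = 0.401756 (Erlang-B)
Carried load = a(1 − B) = 2.011·(1 − 0.401756) = 2.011·0.598244 = 1.2031 E

Final: 1.2031 Erlangs


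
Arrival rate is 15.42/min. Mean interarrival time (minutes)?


Mean interarrival time = 1/λ = 1/15.42 minute = 0.06485 minute
In minutes: 0.06485 × 1 = 0.06485 min

Final: 0.06485 min


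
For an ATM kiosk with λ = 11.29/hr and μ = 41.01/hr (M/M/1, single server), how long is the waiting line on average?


ρ = 11.29/41.01 = 0.2753
Lq = ρ²/(1−ρ) = 0.07579/0.7247 = 0.1046

Final: 0.1046


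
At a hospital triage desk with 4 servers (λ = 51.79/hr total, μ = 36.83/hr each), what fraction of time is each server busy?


ρ = λ/(cμ) = 51.79/(4·36.83) = 51.79/147.32 = 0.3515

Final: 0.3515


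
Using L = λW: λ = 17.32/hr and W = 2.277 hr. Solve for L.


L = λW = 17.32·2.277 = 39.4376

Final: 39.4376


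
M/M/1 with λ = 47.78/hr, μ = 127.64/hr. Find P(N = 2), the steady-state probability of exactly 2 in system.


ρ = 47.78/127.64 = 0.3743
P_n = (1−ρ)·ρ^n = (1 − 0.3743)·0.3743^2 = 0.6257·0.140126 = 0.087672

Final: 0.087672


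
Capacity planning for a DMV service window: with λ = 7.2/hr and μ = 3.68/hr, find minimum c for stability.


Stability requires cμ > λ ⇔ c > λ/μ.
λ/μ = 7.2/3.68 = 1.9565
Minimum integer c = ⌊1.9565⌋ + 1 = 2
Check: 2·3.68 = 7.36 > 7.2, while 1·3.68 = 3.68 ≤ 7.2

Final: 2 servers


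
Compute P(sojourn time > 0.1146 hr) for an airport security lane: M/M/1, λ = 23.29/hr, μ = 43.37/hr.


W ~ Exponential(μ−λ) for M/M/1.
μ − λ = 43.37 − 23.29 = 20.0800
P(W > t) = e^{−(μ−λ)t} = e^{−2.3012} = 0.100142

Final: 0.100142


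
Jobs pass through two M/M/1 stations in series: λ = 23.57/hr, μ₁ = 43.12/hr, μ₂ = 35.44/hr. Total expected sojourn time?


Each node sees arrival rate λ = 23.57/hr (tandem ⇒ throughput preserved).
W₁ = 1/(μ₁−λ) = 1/(43.12−23.57) = 0.05115 hr
W₂ = 1/(μ₂−λ) = 1/(35.44−23.57) = 0.08425 hr
W_total = W₁ + W₂ = 0.05115 + 0.08425 = 0.13540 hr

Final: 0.13540 hr


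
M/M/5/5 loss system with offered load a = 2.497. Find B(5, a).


B(c,a) = (a^c/c!) / Σ_{k=0}^{c} a^k/k!
a^5/5! = 0.808931
Σ terms (k=0..5): 1.00000 + 2.49700 + 3.11750 + 2.59480 + 1.61981 + 0.80893 = 11.638044
B = 0.808931/11.638044 = 0.069507

Final: 0.069507


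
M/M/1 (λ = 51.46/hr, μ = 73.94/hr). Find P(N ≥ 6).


ρ = 51.46/73.94 = 0.6960
P(N ≥ n) = ρ^n = 0.6960^6 = 0.113643

Final: 0.113643


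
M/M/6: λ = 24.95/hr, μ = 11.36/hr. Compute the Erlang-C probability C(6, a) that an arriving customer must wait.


a = λ/μ = 2.1963; ρ = a/6 = 0.3661
P₀ = 0.110924 (from M/M/c formula)
C(c,a) = [a^c/(c!(1−ρ))]·P₀ = [112.24146/(720·0.6339)]·0.110924
= 0.24590·0.110924 = 0.027277

Final: 0.027277


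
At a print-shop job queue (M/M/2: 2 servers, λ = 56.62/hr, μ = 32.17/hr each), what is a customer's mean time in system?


a = 1.7600; ρ = 0.8800; P₀ = 0.063823
Lq = P₀·a^c·ρ/(c!(1−ρ)²) = 6.04226
Wq = Lq/λ = 6.04226/56.62 = 0.10672 hr
W = Wq + 1/μ = 0.10672 + 0.03108 = 0.13780 hr

Final: 0.13780 hr


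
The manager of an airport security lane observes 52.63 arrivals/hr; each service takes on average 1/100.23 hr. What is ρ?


ρ = λ/μ = 52.63/100.23 = 0.5251

Final: 0.5251


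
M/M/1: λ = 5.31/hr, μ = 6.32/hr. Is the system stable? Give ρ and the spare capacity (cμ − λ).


Total capacity cμ = 1·6.32 = 6.32/hr
ρ = λ/(cμ) = 5.31/6.32 = 0.8402
Stable ⇔ ρ < 1: YES
Spare capacity = cμ − λ = 6.32 − 5.31 = 1.01/hr

Final: ρ = 0.8402; stable; margin = 1.01/hr


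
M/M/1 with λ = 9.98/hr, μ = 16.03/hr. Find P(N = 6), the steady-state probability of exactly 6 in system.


ρ = 9.98/16.03 = 0.6226
P_n = (1−ρ)·ρ^n = (1 − 0.6226)·0.6226^6 = 0.3774·0.058235 = 0.021979

Final: 0.021979


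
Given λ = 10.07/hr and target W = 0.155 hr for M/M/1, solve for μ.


W = 1/(μ−λ) ⇒ μ − λ = 1/W = 1/0.155 = 6.4516
μ = λ + 1/W = 10.07 + 6.4516 = 16.5216 per hr

Final: 16.5216 /hr


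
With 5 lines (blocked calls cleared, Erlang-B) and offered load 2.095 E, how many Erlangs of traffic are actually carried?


B(5,2.095) = 0.042245 (Erlang-B)
Carried load = a(1 − B) = 2.095·(1 − 0.042245) = 2.095·0.957755 = 2.0065 E

Final: 2.0065 Erlangs


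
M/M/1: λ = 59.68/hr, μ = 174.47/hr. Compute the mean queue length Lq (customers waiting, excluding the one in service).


ρ = 59.68/174.47 = 0.3421
Lq = ρ²/(1−ρ) = 0.1170/0.6579 = 0.1778

Final: 0.1778


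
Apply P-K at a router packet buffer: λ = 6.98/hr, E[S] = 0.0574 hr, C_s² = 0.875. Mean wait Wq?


ρ = λ·E[S] = 6.98·0.0574 = 0.4007
E[S²] = E[S]²(1+C_s²) = 0.0574²·(1+0.875) = 0.006178
Wq = λ·E[S²]/(2(1−ρ)) = 6.98·0.006178/(2·0.5993) = 0.03597 hr

Final: 0.03597 hr


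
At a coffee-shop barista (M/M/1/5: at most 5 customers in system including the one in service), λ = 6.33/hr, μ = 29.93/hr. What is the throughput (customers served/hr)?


ρ = 0.2115; P_K = (1−ρ)ρ^5/(1−ρ^6) = 0.0003337
λ_eff = λ(1 − P_K) = 6.33·(1 − 0.0003337) = 6.33·0.999666 = 6.3279 /hr

Final: 6.3279 /hr


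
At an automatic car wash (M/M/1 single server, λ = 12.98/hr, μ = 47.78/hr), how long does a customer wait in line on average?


ρ = 12.98/47.78 = 0.2717
Wq = ρ/(μ−λ) = 0.2717/(47.78 − 12.98) = 0.2717/34.80 = 0.007806 hr

Final: 0.007806 hr


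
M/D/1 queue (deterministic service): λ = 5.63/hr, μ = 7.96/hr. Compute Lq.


ρ = 5.63/7.96 = 0.7073
M/D/1: Lq = ρ²/(2(1−ρ)) = 0.5003/(2·0.2927) = 0.85451

Final: 0.85451


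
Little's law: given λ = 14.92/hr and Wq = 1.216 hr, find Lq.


Lq = λWq = 14.92·1.216 = 18.1427

Final: 18.1427


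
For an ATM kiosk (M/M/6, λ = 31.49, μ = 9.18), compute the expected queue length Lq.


a = λ/μ = 3.4303; ρ = a/6 = 0.5717
P₀ = 0.031200
Lq = P₀·a^c·ρ / (c!·(1−ρ)²) = 0.031200·1629.22054·0.5717/(720·0.18343)
= 0.22004

Final: 0.22004


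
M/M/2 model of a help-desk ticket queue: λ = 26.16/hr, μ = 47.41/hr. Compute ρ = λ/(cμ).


ρ = λ/(cμ) = 26.16/(2·47.41) = 26.16/94.82 = 0.2759

Final: 0.2759


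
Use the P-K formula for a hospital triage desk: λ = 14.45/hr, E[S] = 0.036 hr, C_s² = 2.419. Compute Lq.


ρ = λ·E[S] = 14.45·0.036 = 0.5202
Lq = ρ²(1+C_s²)/(2(1−ρ)) = 0.2706·(1+2.419)/(2·0.4798)
= 0.2706·3.4190/0.9596 = 0.96416

Final: 0.96416


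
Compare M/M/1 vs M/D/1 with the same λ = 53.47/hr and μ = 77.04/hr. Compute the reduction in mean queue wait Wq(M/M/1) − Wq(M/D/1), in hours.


ρ = 53.47/77.04 = 0.6941
Wq(M/M/1) = ρ/(μ−λ) = 0.6941/23.57 = 0.02945 hr
Wq(M/D/1) = ρ/(2(μ−λ)) = 0.01472 hr
Savings = 0.02945 − 0.01472 = 0.01472 hr

Final: 0.01472 hr


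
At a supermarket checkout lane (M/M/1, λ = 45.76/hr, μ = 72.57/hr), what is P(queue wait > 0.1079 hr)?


ρ = 45.76/72.57 = 0.6306
P(Wq > t) = ρ·e^{−(μ−λ)t} = 0.6306·e^{−2.8928}
= 0.6306·0.055421 = 0.034946

Final: 0.034946


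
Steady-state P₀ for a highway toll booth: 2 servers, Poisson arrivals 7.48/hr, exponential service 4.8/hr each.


a = λ/μ = 7.48/4.8 = 1.5583; ρ = a/c = 0.7792
Σ_{k=0}^{1} a^k/k! (terms k=0..1) = 1.00000 + 1.55833 = 2.55833
Tail: a^2/(2!(1−ρ)) = 2.42840/(2·0.2208) = 5.49827
P₀ = 1/(2.55833 + 5.49827) = 1/8.05660 = 0.124122

Final: 0.124122


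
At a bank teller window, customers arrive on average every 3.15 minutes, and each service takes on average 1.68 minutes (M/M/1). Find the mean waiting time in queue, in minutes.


λ = 60/3.15 = 19.0476 /hr
μ = 60/1.68 = 35.7143 /hr
ρ = λ/μ = 19.0476/35.7143 = 0.5333
Wq = ρ/(μ−λ) = 0.5333/(35.7143−19.0476) = 0.03200 hr
In minutes: 0.03200·60 = 1.920 min

Final: 1.920 min


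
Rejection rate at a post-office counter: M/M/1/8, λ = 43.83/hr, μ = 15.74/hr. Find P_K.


ρ = λ/μ = 43.83/15.74 = 2.7846
P_K = (1−ρ)ρ^K/(1−ρ^(K+1)) = (-1.7846·3615.213425)/(1 − 10067.014257)
= -6451.800833/-10066.014257 = 0.640949

Final: 0.640949


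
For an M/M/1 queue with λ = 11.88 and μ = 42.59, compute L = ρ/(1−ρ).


ρ = λ/μ = 11.88/42.59 = 0.2789
L = ρ/(1−ρ) = 0.2789/(1 − 0.2789) = 0.2789/0.7211 = 0.3868

Final: 0.3868


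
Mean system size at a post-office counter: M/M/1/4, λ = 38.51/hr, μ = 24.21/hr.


ρ = 38.51/24.21 = 1.5907
L = ρ[1 − (K+1)ρ^K + Kρ^(K+1)] / [(1−ρ)(1−ρ^(K+1))]
Numerator: 1.5907·(1 − 5·6.401989 + 4·10.183420) = 15.467204
Denominator: (-0.5907)·(-9.183420) = 5.424325
L = 15.467204/5.424325 = 2.8515

Final: 2.8515


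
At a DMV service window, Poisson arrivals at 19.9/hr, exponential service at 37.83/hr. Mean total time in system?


W = 1/(μ−λ) = 1/(37.83 − 19.9) = 1/17.93 = 0.05577 hr

Final: 0.05577 hr


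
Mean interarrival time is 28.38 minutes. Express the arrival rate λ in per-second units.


λ = 1/(interarrival time) in consistent units.
1 second = 0.0166667 min, so λ = 0.0166667/28.38 = 0.0005873 per second

Final: 0.0005873 /sec


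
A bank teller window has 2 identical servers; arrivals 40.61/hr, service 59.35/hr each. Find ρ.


ρ = λ/(cμ) = 40.61/(2·59.35) = 40.61/118.70 = 0.3421

Final: 0.3421


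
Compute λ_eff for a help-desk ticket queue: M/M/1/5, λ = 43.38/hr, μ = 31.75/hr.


ρ = 1.3663; P_K = (1−ρ)ρ^5/(1−ρ^6) = 0.316793
λ_eff = λ(1 − P_K) = 43.38·(1 − 0.316793) = 43.38·0.683207 = 29.6375 /hr

Final: 29.6375 /hr


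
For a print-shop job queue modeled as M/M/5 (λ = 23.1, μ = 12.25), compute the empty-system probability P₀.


a = λ/μ = 23.1/12.25 = 1.8857; ρ = a/c = 0.3771
Σ_{k=0}^{4} a^k/k! (terms k=0..4) = 1.00000 + 1.88571 + 1.77796 + 1.11757 + 0.52686 = 6.30810
Tail: a^5/(5!(1−ρ)) = 23.84402/(120·0.6229) = 0.31901
P₀ = 1/(6.30810 + 0.31901) = 1/6.62712 = 0.150895

Final: 0.150895


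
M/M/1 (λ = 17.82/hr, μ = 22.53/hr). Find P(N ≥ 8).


ρ = 17.82/22.53 = 0.7909
P(N ≥ n) = ρ^n = 0.7909^8 = 0.153169

Final: 0.153169


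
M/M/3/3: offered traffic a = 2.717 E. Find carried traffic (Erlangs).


B(3,2.717) = 0.310937 (Erlang-B)
Carried load = a(1 − B) = 2.717·(1 − 0.310937) = 2.717·0.689063 = 1.8722 E

Final: 1.8722 Erlangs


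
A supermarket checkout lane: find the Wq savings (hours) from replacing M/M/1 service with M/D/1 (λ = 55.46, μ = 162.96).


ρ = 55.46/162.96 = 0.3403
Wq(M/M/1) = ρ/(μ−λ) = 0.3403/107.50 = 0.003166 hr
Wq(M/D/1) = ρ/(2(μ−λ)) = 0.001583 hr
Savings = 0.003166 − 0.001583 = 0.001583 hr

Final: 0.001583 hr


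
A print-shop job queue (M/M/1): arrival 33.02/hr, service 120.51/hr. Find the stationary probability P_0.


ρ = 33.02/120.51 = 0.2740
P_n = (1−ρ)·ρ^n = (1 − 0.2740)·0.2740^0 = 0.7260·1.000000 = 0.725998

Final: 0.725998


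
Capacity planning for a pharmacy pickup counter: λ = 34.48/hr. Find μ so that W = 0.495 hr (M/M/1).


W = 1/(μ−λ) ⇒ μ − λ = 1/W = 1/0.495 = 2.0202
μ = λ + 1/W = 34.48 + 2.0202 = 36.5002 per hr

Final: 36.5002 /hr


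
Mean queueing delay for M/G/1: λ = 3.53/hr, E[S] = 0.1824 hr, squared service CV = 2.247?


ρ = λ·E[S] = 3.53·0.1824 = 0.6439
E[S²] = E[S]²(1+C_s²) = 0.1824²·(1+2.247) = 0.108027
Wq = λ·E[S²]/(2(1−ρ)) = 3.53·0.108027/(2·0.3561) = 0.53539 hr

Final: 0.53539 hr


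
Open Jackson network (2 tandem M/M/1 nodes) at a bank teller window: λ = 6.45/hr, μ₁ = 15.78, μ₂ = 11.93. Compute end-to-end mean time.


Each node sees arrival rate λ = 6.45/hr (tandem ⇒ throughput preserved).
W₁ = 1/(μ₁−λ) = 1/(15.78−6.45) = 0.10718 hr
W₂ = 1/(μ₂−λ) = 1/(11.93−6.45) = 0.18248 hr
W_total = W₁ + W₂ = 0.10718 + 0.18248 = 0.28966 hr

Final: 0.28966 hr
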